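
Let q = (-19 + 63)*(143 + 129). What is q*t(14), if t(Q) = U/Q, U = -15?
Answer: -89760/7 ≈ -12823.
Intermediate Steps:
t(Q) = -15/Q
q = 11968 (q = 44*272 = 11968)
q*t(14) = 11968*(-15/14) = -89760/7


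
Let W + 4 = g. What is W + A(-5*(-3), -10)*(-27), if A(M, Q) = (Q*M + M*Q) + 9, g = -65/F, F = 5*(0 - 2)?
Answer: 15719/2 ≈ 7859.5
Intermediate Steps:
F = -10 (F = 5*(-2) = -10)
g = 13/2 (g = -65/(-10) = -65*(-⅒) = 13/2 ≈ 6.5000)
W = 5/2 (W = -4 + 13/2 = 5/2 ≈ 2.5000)
A(M, Q) = 9 + 2*M*Q (A(M, Q) = (M*Q + M*Q) + 9 = 2*M*Q + 9 = 9 + 2*M*Q)
W + A(-5*(-3), -10)*(-27) = 5/2 + (9 + 2*(-5*(-3))*(-10))*(-27) = 5/2 + (9 + 2*15*(-10))*(-27) = 5/2 + (9 - 300)*(-27) = 5/2 - 291*(-27) = 5/2 + 7857 = 15719/2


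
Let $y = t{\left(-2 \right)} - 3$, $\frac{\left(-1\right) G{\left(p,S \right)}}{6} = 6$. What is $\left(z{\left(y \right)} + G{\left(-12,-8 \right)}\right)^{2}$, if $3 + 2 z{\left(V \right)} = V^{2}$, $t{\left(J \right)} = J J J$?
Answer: $529$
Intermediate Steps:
$t{\left(J \right)} = J^{3}$ ($t{\left(J \right)} = J^{2} J = J^{3}$)
$G{\left(p,S \right)} = -36$ ($G{\left(p,S \right)} = \left(-6\right) 6 = -36$)
$y = -11$ ($y = \left(-2\right)^{3} - 3 = -8 - 3 = -11$)
$z{\left(V \right)} = - \frac{3}{2} + \frac{V^{2}}{2}$
$\left(z{\left(y \right)} + G{\left(-12,-8 \right)}\right)^{2} = \left(\left(- \frac{3}{2} + \frac{\left(-11\right)^{2}}{2}\right) - 36\right)^{2} = \left(\left(- \frac{3}{2} + \frac{1}{2} \cdot 121\right) - 36\right)^{2} = \left(\left(- \frac{3}{2} + \frac{121}{2}\right) - 36\right)^{2} = \left(59 - 36\right)^{2} = 23^{2} = 529$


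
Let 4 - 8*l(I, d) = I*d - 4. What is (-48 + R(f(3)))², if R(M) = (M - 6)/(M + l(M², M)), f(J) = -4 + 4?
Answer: 2916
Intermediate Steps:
f(J) = 0
l(I, d) = 1 - I*d/8 (l(I, d) = ½ - (I*d - 4)/8 = ½ - (-4 + I*d)/8 = ½ + (½ - I*d/8) = 1 - I*d/8)
R(M) = (-6 + M)/(1 + M - M³/8) (R(M) = (M - 6)/(M + (1 - M²*M/8)) = (-6 + M)/(M + (1 - M³/8)) = (-6 + M)/(1 + M - M³/8))
(-48 + R(f(3)))² = (-48 + 8*(-6 + 0)/(8 - 1*0³ + 8*0))² = (-48 + 8*(-6)/(8 - 1*0 + 0))² = (-48 + 8*(-6)/(8 + 0 + 0))² = (-48 + 8*(-6)/8)² = (-48 + 8*(⅛)*(-6))² = (-48 - 6)² = (-54)² = 2916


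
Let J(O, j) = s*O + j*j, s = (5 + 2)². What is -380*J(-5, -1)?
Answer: 92720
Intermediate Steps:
s = 49 (s = 7² = 49)
J(O, j) = j² + 49*O (J(O, j) = 49*O + j*j = 49*O + j² = j² + 49*O)
-380*J(-5, -1) = -380*((-1)² + 49*(-5)) = -380*(1 - 245) = -380*(-244) = 92720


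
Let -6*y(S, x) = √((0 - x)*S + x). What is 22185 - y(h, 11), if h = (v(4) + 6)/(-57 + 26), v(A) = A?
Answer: 22185 + √13981/186 ≈ 22186.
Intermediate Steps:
h = -10/31 (h = (4 + 6)/(-57 + 26) = 10/(-31) = 10*(-1/31) = -10/31 ≈ -0.32258)
y(S, x) = -√(x - S*x)/6 (y(S, x) = -√((0 - x)*S + x)/6 = -√((-x)*S + x)/6 = -√(-S*x + x)/6 = -√(x - S*x)/6)
22185 - y(h, 11) = 22185 - (-1)*√(-1*11*(-1 - 10/31))/6 = 22185 - (-1)*√(-1*11*(-41/31))/6 = 22185 - (-1)*√(451/31)/6 = 22185 - (-1)*√13981/31/6 = 22185 - (-1)*√13981/186 = 22185 + √13981/186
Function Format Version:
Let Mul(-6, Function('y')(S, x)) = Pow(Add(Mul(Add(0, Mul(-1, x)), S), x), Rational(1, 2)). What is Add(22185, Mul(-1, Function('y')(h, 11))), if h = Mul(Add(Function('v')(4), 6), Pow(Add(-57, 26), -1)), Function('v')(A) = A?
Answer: Add(22185, Mul(Rational(1, 186), Pow(13981, Rational(1, 2)))) ≈ 22186.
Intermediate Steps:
h = Rational(-10, 31) (h = Mul(Add(4, 6), Pow(Add(-57, 26), -1)) = Mul(10, Pow(-31, -1)) = Mul(10, Rational(-1, 31)) = Rational(-10, 31) ≈ -0.32258)
Function('y')(S, x) = Mul(Rational(-1, 6), Pow(Add(x, Mul(-1, S, x)), Rational(1, 2))) (Function('y')(S, x) = Mul(Rational(-1, 6), Pow(Add(Mul(Add(0, Mul(-1, x)), S), x), Rational(1, 2))) = Mul(Rational(-1, 6), Pow(Add(Mul(Mul(-1, x), S), x), Rational(1, 2))) = Mul(Rational(-1, 6), Pow(Add(Mul(-1, S, x), x), Rational(1, 2))) = Mul(Rational(-1, 6), Pow(Add(x, Mul(-1, S, x)), Rational(1, 2))))
Add(22185, Mul(-1, Function('y')(h, 11))) = Add(22185, Mul(-1, Mul(Rational(-1, 6), Pow(Mul(-1, 11, Add(-1, Rational(-10, 31))), Rational(1, 2))))) = Add(22185, Mul(-1, Mul(Rational(-1, 6), Pow(Mul(-1, 11, Rational(-41, 31)), Rational(1, 2))))) = Add(22185, Mul(-1, Mul(Rational(-1, 6), Pow(Rational(451, 31), Rational(1, 2))))) = Add(22185, Mul(-1, Mul(Rational(-1, 6), Mul(Rational(1, 31), Pow(13981, Rational(1, 2)))))) = Add(22185, Mul(-1, Mul(Rational(-1, 186), Pow(13981, Rational(1, 2))))) = Add(22185, Mul(Rational(1, 186), Pow(13981, Rational(1, 2))))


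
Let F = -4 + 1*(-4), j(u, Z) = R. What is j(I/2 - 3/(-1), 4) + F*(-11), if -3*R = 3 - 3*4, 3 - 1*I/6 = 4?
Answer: 91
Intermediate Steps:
I = -6 (I = 18 - 6*4 = 18 - 24 = -6)
R = 3 (R = -(3 - 3*4)/3 = -(3 - 12)/3 = -1/3*(-9) = 3)
j(u, Z) = 3
F = -8 (F = -4 - 4 = -8)
j(I/2 - 3/(-1), 4) + F*(-11) = 3 - 8*(-11) = 3 + 88 = 91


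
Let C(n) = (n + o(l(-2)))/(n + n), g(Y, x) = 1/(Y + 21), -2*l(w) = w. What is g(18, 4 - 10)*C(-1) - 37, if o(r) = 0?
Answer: -2885/78 ≈ -36.987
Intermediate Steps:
l(w) = -w/2
g(Y, x) = 1/(21 + Y)
C(n) = ½ (C(n) = (n + 0)/(n + n) = n/((2*n)) = n*(1/(2*n)) = ½)
g(18, 4 - 10)*C(-1) - 37 = (½)/(21 + 18) - 37 = (½)/39 - 37 = (1/39)*(½) - 37 = 1/78 - 37 = -2885/78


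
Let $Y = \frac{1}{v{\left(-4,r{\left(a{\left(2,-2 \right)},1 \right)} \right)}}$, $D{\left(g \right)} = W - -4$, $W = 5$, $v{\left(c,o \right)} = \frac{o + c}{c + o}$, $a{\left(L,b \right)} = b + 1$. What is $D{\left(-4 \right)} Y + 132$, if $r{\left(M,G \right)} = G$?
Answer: $141$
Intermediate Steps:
$a{\left(L,b \right)} = 1 + b$
$v{\left(c,o \right)} = 1$ ($v{\left(c,o \right)} = \frac{c + o}{c + o} = 1$)
$D{\left(g \right)} = 9$ ($D{\left(g \right)} = 5 - -4 = 5 + 4 = 9$)
$Y = 1$ ($Y = 1^{-1} = 1$)
$D{\left(-4 \right)} Y + 132 = 9 \cdot 1 + 132 = 9 + 132 = 141$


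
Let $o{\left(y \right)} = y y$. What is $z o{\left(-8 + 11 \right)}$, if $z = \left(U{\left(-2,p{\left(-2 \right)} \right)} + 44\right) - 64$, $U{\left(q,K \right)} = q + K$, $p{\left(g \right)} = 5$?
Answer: $-153$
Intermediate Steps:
$U{\left(q,K \right)} = K + q$
$o{\left(y \right)} = y^{2}$
$z = -17$ ($z = \left(\left(5 - 2\right) + 44\right) - 64 = \left(3 + 44\right) - 64 = 47 - 64 = -17$)
$z o{\left(-8 + 11 \right)} = - 17 \left(-8 + 11\right)^{2} = - 17 \cdot 3^{2} = \left(-17\right) 9 = -153$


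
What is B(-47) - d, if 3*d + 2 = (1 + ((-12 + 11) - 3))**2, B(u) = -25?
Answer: -82/3 ≈ -27.333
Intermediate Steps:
d = 7/3 (d = -2/3 + (1 + ((-12 + 11) - 3))**2/3 = -2/3 + (1 + (-1 - 3))**2/3 = -2/3 + (1 - 4)**2/3 = -2/3 + (1/3)*(-3)**2 = -2/3 + (1/3)*9 = -2/3 + 3 = 7/3 ≈ 2.3333)
B(-47) - d = -25 - 1*7/3 = -25 - 7/3 = -82/3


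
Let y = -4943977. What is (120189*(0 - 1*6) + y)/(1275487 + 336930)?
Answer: -5665111/1612417 ≈ -3.5134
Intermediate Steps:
(120189*(0 - 1*6) + y)/(1275487 + 336930) = (120189*(0 - 1*6) - 4943977)/(1275487 + 336930) = (120189*(0 - 6) - 4943977)/1612417 = (120189*(-6) - 4943977)*(1/1612417) = (-721134 - 4943977)*(1/1612417) = -5665111*1/1612417 = -5665111/1612417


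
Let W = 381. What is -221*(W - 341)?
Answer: -8840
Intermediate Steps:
-221*(W - 341) = -221*(381 - 341) = -221*40 = -8840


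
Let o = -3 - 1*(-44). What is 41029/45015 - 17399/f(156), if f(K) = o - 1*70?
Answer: 784405826/1305435 ≈ 600.88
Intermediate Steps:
o = 41 (o = -3 + 44 = 41)
f(K) = -29 (f(K) = 41 - 1*70 = 41 - 70 = -29)
41029/45015 - 17399/f(156) = 41029/45015 - 17399/(-29) = 41029*(1/45015) - 17399*(-1/29) = 41029/45015 + 17399/29 = 784405826/1305435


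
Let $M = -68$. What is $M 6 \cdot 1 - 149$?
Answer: $-557$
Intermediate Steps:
$M 6 \cdot 1 - 149 = - 68 \cdot 6 \cdot 1 - 149 = \left(-68\right) 6 - 149 = -408 - 149 = -557$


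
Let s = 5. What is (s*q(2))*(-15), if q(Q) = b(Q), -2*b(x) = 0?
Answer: 0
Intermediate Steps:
b(x) = 0 (b(x) = -½*0 = 0)
q(Q) = 0
(s*q(2))*(-15) = (5*0)*(-15) = 0*(-15) = 0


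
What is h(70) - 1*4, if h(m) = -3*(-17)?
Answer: 47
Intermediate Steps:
h(m) = 51
h(70) - 1*4 = 51 - 1*4 = 51 - 4 = 47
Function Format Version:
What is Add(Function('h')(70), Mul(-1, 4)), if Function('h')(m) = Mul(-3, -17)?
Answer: 47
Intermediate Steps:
Function('h')(m) = 51
Add(Function('h')(70), Mul(-1, 4)) = Add(51, Mul(-1, 4)) = Add(51, -4) = 47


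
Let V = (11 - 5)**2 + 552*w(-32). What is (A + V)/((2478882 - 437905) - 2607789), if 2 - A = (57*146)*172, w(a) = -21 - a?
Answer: 712637/283406 ≈ 2.5145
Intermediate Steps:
V = 6108 (V = (11 - 5)**2 + 552*(-21 - 1*(-32)) = 6**2 + 552*(-21 + 32) = 36 + 552*11 = 36 + 6072 = 6108)
A = -1431382 (A = 2 - 57*146*172 = 2 - 8322*172 = 2 - 1*1431384 = 2 - 1431384 = -1431382)
(A + V)/((2478882 - 437905) - 2607789) = (-1431382 + 6108)/((2478882 - 437905) - 2607789) = -1425274/(2040977 - 2607789) = -1425274/(-566812) = -1425274*(-1/566812) = 712637/283406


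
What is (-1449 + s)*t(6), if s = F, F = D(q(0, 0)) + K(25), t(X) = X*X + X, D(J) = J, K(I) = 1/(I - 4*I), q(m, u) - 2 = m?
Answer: -1519364/25 ≈ -60775.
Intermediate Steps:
q(m, u) = 2 + m
K(I) = -1/(3*I) (K(I) = 1/(-3*I) = -1/(3*I))
t(X) = X + X² (t(X) = X² + X = X + X²)
F = 149/75 (F = (2 + 0) - ⅓/25 = 2 - ⅓*1/25 = 2 - 1/75 = 149/75 ≈ 1.9867)
s = 149/75 ≈ 1.9867
(-1449 + s)*t(6) = (-1449 + 149/75)*(6*(1 + 6)) = -217052*7/25 = -108526/75*42 = -1519364/25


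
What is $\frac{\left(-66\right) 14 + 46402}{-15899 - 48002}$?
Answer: $- \frac{45478}{63901} \approx -0.71169$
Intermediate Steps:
$\frac{\left(-66\right) 14 + 46402}{-15899 - 48002} = \frac{-924 + 46402}{-63901} = 45478 \left(- \frac{1}{63901}\right) = - \frac{45478}{63901}$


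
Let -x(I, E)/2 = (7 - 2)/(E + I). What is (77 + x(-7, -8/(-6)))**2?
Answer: 1792921/289 ≈ 6203.9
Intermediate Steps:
x(I, E) = -10/(E + I) (x(I, E) = -2*(7 - 2)/(E + I) = -10/(E + I))
(77 + x(-7, -8/(-6)))**2 = (77 - 10/(-8/(-6) - 7))**2 = (77 - 10/(-8*(-1/6) - 7))**2 = (77 - 10/(4/3 - 7))**2 = (77 - 10/(-17/3))**2 = (77 - 10*(-3/17))**2 = (77 + 30/17)**2 = (1339/17)**2 = 1792921/289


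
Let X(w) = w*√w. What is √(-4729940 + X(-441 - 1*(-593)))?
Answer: 2*√(-1182485 + 76*√38) ≈ 2174.4*I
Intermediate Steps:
X(w) = w^(3/2)
√(-4729940 + X(-441 - 1*(-593))) = √(-4729940 + (-441 - 1*(-593))^(3/2)) = √(-4729940 + (-441 + 593)^(3/2)) = √(-4729940 + 152^(3/2)) = √(-4729940 + 304*√38)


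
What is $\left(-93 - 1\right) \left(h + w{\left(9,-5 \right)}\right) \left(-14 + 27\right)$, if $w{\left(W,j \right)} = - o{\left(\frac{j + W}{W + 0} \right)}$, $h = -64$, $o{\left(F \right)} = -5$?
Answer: $72098$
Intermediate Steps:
$w{\left(W,j \right)} = 5$ ($w{\left(W,j \right)} = \left(-1\right) \left(-5\right) = 5$)
$\left(-93 - 1\right) \left(h + w{\left(9,-5 \right)}\right) \left(-14 + 27\right) = \left(-93 - 1\right) \left(-64 + 5\right) \left(-14 + 27\right) = - 94 \left(\left(-59\right) 13\right) = \left(-94\right) \left(-767\right) = 72098$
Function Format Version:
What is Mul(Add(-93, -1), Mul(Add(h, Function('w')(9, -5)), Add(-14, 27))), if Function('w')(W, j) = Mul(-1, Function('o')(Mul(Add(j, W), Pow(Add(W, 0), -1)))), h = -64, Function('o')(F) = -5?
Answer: 72098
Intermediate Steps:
Function('w')(W, j) = 5 (Function('w')(W, j) = Mul(-1, -5) = 5)
Mul(Add(-93, -1), Mul(Add(h, Function('w')(9, -5)), Add(-14, 27))) = Mul(Add(-93, -1), Mul(Add(-64, 5), Add(-14, 27))) = Mul(-94, Mul(-59, 13)) = Mul(-94, -767) = 72098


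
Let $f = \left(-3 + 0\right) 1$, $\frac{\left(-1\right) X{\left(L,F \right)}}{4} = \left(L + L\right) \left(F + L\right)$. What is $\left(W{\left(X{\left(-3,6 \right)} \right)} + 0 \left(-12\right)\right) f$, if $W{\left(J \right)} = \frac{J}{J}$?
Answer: $-3$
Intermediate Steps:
$X{\left(L,F \right)} = - 8 L \left(F + L\right)$ ($X{\left(L,F \right)} = - 4 \left(L + L\right) \left(F + L\right) = - 4 \cdot 2 L \left(F + L\right) = - 8 L \left(F + L\right)$)
$W{\left(J \right)} = 1$
$f = -3$ ($f = \left(-3\right) 1 = -3$)
$\left(W{\left(X{\left(-3,6 \right)} \right)} + 0 \left(-12\right)\right) f = \left(1 + 0 \left(-12\right)\right) \left(-3\right) = \left(1 + 0\right) \left(-3\right) = 1 \left(-3\right) = -3$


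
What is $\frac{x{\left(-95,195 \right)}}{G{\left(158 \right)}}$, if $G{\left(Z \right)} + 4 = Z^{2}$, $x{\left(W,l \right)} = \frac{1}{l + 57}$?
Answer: $\frac{1}{6289920} \approx 1.5898 \cdot 10^{-7}$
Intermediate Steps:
$x{\left(W,l \right)} = \frac{1}{57 + l}$
$G{\left(Z \right)} = -4 + Z^{2}$
$\frac{x{\left(-95,195 \right)}}{G{\left(158 \right)}} = \frac{1}{\left(57 + 195\right) \left(-4 + 158^{2}\right)} = \frac{1}{252 \left(-4 + 24964\right)} = \frac{1}{252 \cdot 24960} = \frac{1}{252} \cdot \frac{1}{24960} = \frac{1}{6289920}$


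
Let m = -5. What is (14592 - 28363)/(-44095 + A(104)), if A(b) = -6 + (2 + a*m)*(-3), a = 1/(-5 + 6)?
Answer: 13771/44092 ≈ 0.31232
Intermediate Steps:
a = 1 (a = 1/1 = 1)
A(b) = 3 (A(b) = -6 + (2 + 1*(-5))*(-3) = -6 + (2 - 5)*(-3) = -6 - 3*(-3) = -6 + 9 = 3)
(14592 - 28363)/(-44095 + A(104)) = (14592 - 28363)/(-44095 + 3) = -13771/(-44092) = -13771*(-1/44092) = 13771/44092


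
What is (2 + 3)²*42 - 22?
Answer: 1028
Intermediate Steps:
(2 + 3)²*42 - 22 = 5²*42 - 22 = 25*42 - 22 = 1050 - 22 = 1028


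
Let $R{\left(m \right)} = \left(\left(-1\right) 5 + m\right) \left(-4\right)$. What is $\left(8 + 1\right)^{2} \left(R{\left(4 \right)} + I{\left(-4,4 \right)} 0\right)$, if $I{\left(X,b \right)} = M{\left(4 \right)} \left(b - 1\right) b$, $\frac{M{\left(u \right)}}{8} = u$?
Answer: $324$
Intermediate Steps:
$M{\left(u \right)} = 8 u$
$R{\left(m \right)} = 20 - 4 m$ ($R{\left(m \right)} = \left(-5 + m\right) \left(-4\right) = 20 - 4 m$)
$I{\left(X,b \right)} = b \left(-32 + 32 b\right)$ ($I{\left(X,b \right)} = 8 \cdot 4 \left(b - 1\right) b = 32 \left(-1 + b\right) b = \left(-32 + 32 b\right) b = b \left(-32 + 32 b\right)$)
$\left(8 + 1\right)^{2} \left(R{\left(4 \right)} + I{\left(-4,4 \right)} 0\right) = \left(8 + 1\right)^{2} \left(\left(20 - 16\right) + 32 \cdot 4 \left(-1 + 4\right) 0\right) = 9^{2} \left(\left(20 - 16\right) + 32 \cdot 4 \cdot 3 \cdot 0\right) = 81 \left(4 + 384 \cdot 0\right) = 81 \left(4 + 0\right) = 81 \cdot 4 = 324$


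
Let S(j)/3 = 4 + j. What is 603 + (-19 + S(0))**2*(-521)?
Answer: -24926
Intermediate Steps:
S(j) = 12 + 3*j (S(j) = 3*(4 + j) = 12 + 3*j)
603 + (-19 + S(0))**2*(-521) = 603 + (-19 + (12 + 3*0))**2*(-521) = 603 + (-19 + (12 + 0))**2*(-521) = 603 + (-19 + 12)**2*(-521) = 603 + (-7)**2*(-521) = 603 + 49*(-521) = 603 - 25529 = -24926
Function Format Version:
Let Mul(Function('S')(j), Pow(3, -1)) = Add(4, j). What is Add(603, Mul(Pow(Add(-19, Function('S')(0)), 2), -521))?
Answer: -24926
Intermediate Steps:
Function('S')(j) = Add(12, Mul(3, j)) (Function('S')(j) = Mul(3, Add(4, j)) = Add(12, Mul(3, j)))
Add(603, Mul(Pow(Add(-19, Function('S')(0)), 2), -521)) = Add(603, Mul(Pow(Add(-19, Add(12, Mul(3, 0))), 2), -521)) = Add(603, Mul(Pow(Add(-19, Add(12, 0)), 2), -521)) = Add(603, Mul(Pow(Add(-19, 12), 2), -521)) = Add(603, Mul(Pow(-7, 2), -521)) = Add(603, Mul(49, -521)) = Add(603, -25529) = -24926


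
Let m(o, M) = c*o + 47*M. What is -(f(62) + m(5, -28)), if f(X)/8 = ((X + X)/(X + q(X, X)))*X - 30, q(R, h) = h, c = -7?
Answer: 1095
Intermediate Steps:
m(o, M) = -7*o + 47*M
f(X) = -240 + 8*X (f(X) = 8*(((X + X)/(X + X))*X - 30) = 8*(((2*X)/((2*X)))*X - 30) = 8*(((2*X)*(1/(2*X)))*X - 30) = 8*(1*X - 30) = 8*(X - 30) = 8*(-30 + X) = -240 + 8*X)
-(f(62) + m(5, -28)) = -((-240 + 8*62) + (-7*5 + 47*(-28))) = -((-240 + 496) + (-35 - 1316)) = -(256 - 1351) = -1*(-1095) = 1095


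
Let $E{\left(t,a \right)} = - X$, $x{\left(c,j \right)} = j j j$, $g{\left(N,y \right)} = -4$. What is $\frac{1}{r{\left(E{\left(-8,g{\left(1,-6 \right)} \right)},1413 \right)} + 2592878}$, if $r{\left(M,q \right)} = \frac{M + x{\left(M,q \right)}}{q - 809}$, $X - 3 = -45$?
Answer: $\frac{604}{4387250351} \approx 1.3767 \cdot 10^{-7}$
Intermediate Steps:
$X = -42$ ($X = 3 - 45 = -42$)
$x{\left(c,j \right)} = j^{3}$ ($x{\left(c,j \right)} = j^{2} j = j^{3}$)
$E{\left(t,a \right)} = 42$ ($E{\left(t,a \right)} = \left(-1\right) \left(-42\right) = 42$)
$r{\left(M,q \right)} = \frac{M + q^{3}}{-809 + q}$ ($r{\left(M,q \right)} = \frac{M + q^{3}}{q - 809} = \frac{M + q^{3}}{-809 + q}$)
$\frac{1}{r{\left(E{\left(-8,g{\left(1,-6 \right)} \right)},1413 \right)} + 2592878} = \frac{1}{\frac{42 + 1413^{3}}{-809 + 1413} + 2592878} = \frac{1}{\frac{42 + 2821151997}{604} + 2592878} = \frac{1}{\frac{1}{604} \cdot 2821152039 + 2592878} = \frac{1}{\frac{2821152039}{604} + 2592878} = \frac{1}{\frac{4387250351}{604}} = \frac{604}{4387250351}$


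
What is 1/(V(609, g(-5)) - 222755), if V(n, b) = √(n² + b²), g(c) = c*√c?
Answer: -222755/49619419269 - 2*√92689/49619419269 ≈ -4.5015e-6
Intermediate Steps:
g(c) = c^(3/2)
V(n, b) = √(b² + n²)
1/(V(609, g(-5)) - 222755) = 1/(√(((-5)^(3/2))² + 609²) - 222755) = 1/(√((-5*I*√5)² + 370881) - 222755) = 1/(√(-125 + 370881) - 222755) = 1/(√370756 - 222755) = 1/(2*√92689 - 222755) = 1/(-222755 + 2*√92689)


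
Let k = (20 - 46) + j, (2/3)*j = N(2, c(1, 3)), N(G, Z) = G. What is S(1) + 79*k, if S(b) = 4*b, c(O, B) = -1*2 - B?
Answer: -1813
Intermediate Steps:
c(O, B) = -2 - B
j = 3 (j = (3/2)*2 = 3)
k = -23 (k = (20 - 46) + 3 = -26 + 3 = -23)
S(1) + 79*k = 4*1 + 79*(-23) = 4 - 1817 = -1813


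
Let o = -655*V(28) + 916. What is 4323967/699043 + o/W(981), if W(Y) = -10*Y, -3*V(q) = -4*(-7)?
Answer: 56256465013/10286417745 ≈ 5.4690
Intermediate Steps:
V(q) = -28/3 (V(q) = -(-4)*(-7)/3 = -⅓*28 = -28/3)
o = 21088/3 (o = -655*(-28/3) + 916 = 18340/3 + 916 = 21088/3 ≈ 7029.3)
4323967/699043 + o/W(981) = 4323967/699043 + 21088/(3*((-10*981))) = 4323967*(1/699043) + (21088/3)/(-9810) = 4323967/699043 + (21088/3)*(-1/9810) = 4323967/699043 - 10544/14715 = 56256465013/10286417745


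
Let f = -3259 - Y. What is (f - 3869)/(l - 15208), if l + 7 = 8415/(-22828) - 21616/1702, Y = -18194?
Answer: -214975065448/295830031209 ≈ -0.72668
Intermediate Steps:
f = 14935 (f = -3259 - 1*(-18194) = -3259 + 18194 = 14935)
l = -389872585/19426628 (l = -7 + (8415/(-22828) - 21616/1702) = -7 + (8415*(-1/22828) - 21616*1/1702) = -7 + (-8415/22828 - 10808/851) = -7 - 253886189/19426628 = -389872585/19426628 ≈ -20.069)
(f - 3869)/(l - 15208) = (14935 - 3869)/(-389872585/19426628 - 15208) = 11066/(-295830031209/19426628) = 11066*(-19426628/295830031209) = -214975065448/295830031209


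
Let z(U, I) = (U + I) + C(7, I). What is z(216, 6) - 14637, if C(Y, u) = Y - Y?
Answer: -14415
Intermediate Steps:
C(Y, u) = 0
z(U, I) = I + U (z(U, I) = (U + I) + 0 = (I + U) + 0 = I + U)
z(216, 6) - 14637 = (6 + 216) - 14637 = 222 - 14637 = -14415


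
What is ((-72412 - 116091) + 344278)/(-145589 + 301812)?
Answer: 155775/156223 ≈ 0.99713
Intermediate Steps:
((-72412 - 116091) + 344278)/(-145589 + 301812) = (-188503 + 344278)/156223 = 155775*(1/156223) = 155775/156223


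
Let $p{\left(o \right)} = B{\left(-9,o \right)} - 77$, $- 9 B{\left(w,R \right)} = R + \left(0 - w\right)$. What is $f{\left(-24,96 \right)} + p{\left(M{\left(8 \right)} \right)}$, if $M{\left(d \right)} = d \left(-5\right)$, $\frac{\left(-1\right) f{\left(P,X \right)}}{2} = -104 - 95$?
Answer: $\frac{2920}{9} \approx 324.44$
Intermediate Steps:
$f{\left(P,X \right)} = 398$ ($f{\left(P,X \right)} = - 2 \left(-104 - 95\right) = \left(-2\right) \left(-199\right) = 398$)
$B{\left(w,R \right)} = - \frac{R}{9} + \frac{w}{9}$ ($B{\left(w,R \right)} = - \frac{R + \left(0 - w\right)}{9} = - \frac{R - w}{9} = - \frac{R}{9} + \frac{w}{9}$)
$M{\left(d \right)} = - 5 d$
$p{\left(o \right)} = -78 - \frac{o}{9}$ ($p{\left(o \right)} = \left(- \frac{o}{9} + \frac{1}{9} \left(-9\right)\right) - 77 = \left(- \frac{o}{9} - 1\right) - 77 = \left(-1 - \frac{o}{9}\right) - 77 = -78 - \frac{o}{9}$)
$f{\left(-24,96 \right)} + p{\left(M{\left(8 \right)} \right)} = 398 - \left(78 + \frac{\left(-5\right) 8}{9}\right) = 398 - \frac{662}{9} = \frac{2920}{9}$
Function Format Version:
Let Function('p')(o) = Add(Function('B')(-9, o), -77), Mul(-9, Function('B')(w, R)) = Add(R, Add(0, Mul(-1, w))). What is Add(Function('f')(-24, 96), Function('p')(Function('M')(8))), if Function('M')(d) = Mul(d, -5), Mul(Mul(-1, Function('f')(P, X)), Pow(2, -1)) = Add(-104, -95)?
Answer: Rational(2920, 9) ≈ 324.44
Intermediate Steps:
Function('f')(P, X) = 398 (Function('f')(P, X) = Mul(-2, Add(-104, -95)) = Mul(-2, -199) = 398)
Function('B')(w, R) = Add(Mul(Rational(-1, 9), R), Mul(Rational(1, 9), w)) (Function('B')(w, R) = Mul(Rational(-1, 9), Add(R, Add(0, Mul(-1, w)))) = Mul(Rational(-1, 9), Add(R, Mul(-1, w))) = Add(Mul(Rational(-1, 9), R), Mul(Rational(1, 9), w)))
Function('M')(d) = Mul(-5, d)
Function('p')(o) = Add(-78, Mul(Rational(-1, 9), o)) (Function('p')(o) = Add(Add(Mul(Rational(-1, 9), o), Mul(Rational(1, 9), -9)), -77) = Add(Add(Mul(Rational(-1, 9), o), -1), -77) = Add(Add(-1, Mul(Rational(-1, 9), o)), -77) = Add(-78, Mul(Rational(-1, 9), o)))
Add(Function('f')(-24, 96), Function('p')(Function('M')(8))) = Add(398, Add(-78, Mul(Rational(-1, 9), Mul(-5, 8)))) = Add(398, Add(-78, Mul(Rational(-1, 9), -40))) = Add(398, Add(-78, Rational(40, 9))) = Add(398, Rational(-662, 9)) = Rational(2920, 9)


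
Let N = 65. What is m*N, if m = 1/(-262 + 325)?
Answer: 65/63 ≈ 1.0317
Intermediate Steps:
m = 1/63 ≈ 0.015873
m*N = (1/63)*65 = 65/63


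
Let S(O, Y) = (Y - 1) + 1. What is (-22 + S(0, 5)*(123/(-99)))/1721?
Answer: -931/56793 ≈ -0.016393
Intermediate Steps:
S(O, Y) = Y (S(O, Y) = (-1 + Y) + 1 = Y)
(-22 + S(0, 5)*(123/(-99)))/1721 = (-22 + 5*(123/(-99)))/1721 = (-22 + 5*(123*(-1/99)))*(1/1721) = (-22 + 5*(-41/33))*(1/1721) = (-22 - 205/33)*(1/1721) = -931/33*1/1721 = -931/56793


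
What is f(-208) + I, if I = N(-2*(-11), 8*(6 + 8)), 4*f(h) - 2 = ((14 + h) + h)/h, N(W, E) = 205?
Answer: 85689/416 ≈ 205.98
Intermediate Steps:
f(h) = ½ + (14 + 2*h)/(4*h) (f(h) = ½ + (((14 + h) + h)/h)/4 = ½ + ((14 + 2*h)/h)/4 = ½ + (14 + 2*h)/(4*h))
I = 205
f(-208) + I = (7/2 - 208)/(-208) + 205 = -1/208*(-409/2) + 205 = 409/416 + 205 = 85689/416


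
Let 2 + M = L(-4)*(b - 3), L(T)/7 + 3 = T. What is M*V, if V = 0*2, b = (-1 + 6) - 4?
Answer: 0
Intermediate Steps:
L(T) = -21 + 7*T
b = 1 (b = 5 - 4 = 1)
V = 0
M = 96 (M = -2 + (-21 + 7*(-4))*(1 - 3) = -2 + (-21 - 28)*(-2) = -2 - 49*(-2) = -2 + 98 = 96)
M*V = 96*0 = 0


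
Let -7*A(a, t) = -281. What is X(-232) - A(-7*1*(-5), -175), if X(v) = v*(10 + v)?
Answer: 360247/7 ≈ 51464.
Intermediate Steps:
A(a, t) = 281/7 (A(a, t) = -1/7*(-281) = 281/7)
X(-232) - A(-7*1*(-5), -175) = -232*(10 - 232) - 1*281/7 = -232*(-222) - 281/7 = 51504 - 281/7 = 360247/7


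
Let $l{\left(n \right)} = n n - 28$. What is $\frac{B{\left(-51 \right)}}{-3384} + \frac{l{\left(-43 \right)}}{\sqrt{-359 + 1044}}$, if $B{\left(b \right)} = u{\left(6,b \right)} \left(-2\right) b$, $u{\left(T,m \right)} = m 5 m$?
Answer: $- \frac{73695}{188} + \frac{1821 \sqrt{685}}{685} \approx -322.42$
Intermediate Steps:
$l{\left(n \right)} = -28 + n^{2}$ ($l{\left(n \right)} = n^{2} - 28 = -28 + n^{2}$)
$u{\left(T,m \right)} = 5 m^{2}$ ($u{\left(T,m \right)} = 5 m m = 5 m^{2}$)
$B{\left(b \right)} = - 10 b^{3}$ ($B{\left(b \right)} = 5 b^{2} \left(-2\right) b = - 10 b^{2} b = - 10 b^{3}$)
$\frac{B{\left(-51 \right)}}{-3384} + \frac{l{\left(-43 \right)}}{\sqrt{-359 + 1044}} = \frac{\left(-10\right) \left(-51\right)^{3}}{-3384} + \frac{-28 + \left(-43\right)^{2}}{\sqrt{-359 + 1044}} = \left(-10\right) \left(-132651\right) \left(- \frac{1}{3384}\right) + \frac{-28 + 1849}{\sqrt{685}} = 1326510 \left(- \frac{1}{3384}\right) + 1821 \frac{\sqrt{685}}{685} = - \frac{73695}{188} + \frac{1821 \sqrt{685}}{685}$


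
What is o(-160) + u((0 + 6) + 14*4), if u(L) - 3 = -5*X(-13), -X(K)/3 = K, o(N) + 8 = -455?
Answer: -655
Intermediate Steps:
o(N) = -463 (o(N) = -8 - 455 = -463)
X(K) = -3*K
u(L) = -192 (u(L) = 3 - (-15)*(-13) = 3 - 5*39 = 3 - 195 = -192)
o(-160) + u((0 + 6) + 14*4) = -463 - 192 = -655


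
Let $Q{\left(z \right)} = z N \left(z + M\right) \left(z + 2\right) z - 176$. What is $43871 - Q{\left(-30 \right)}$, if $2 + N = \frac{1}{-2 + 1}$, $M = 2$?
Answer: $2160847$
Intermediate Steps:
$N = -3$ ($N = -2 + \frac{1}{-2 + 1} = -2 + \frac{1}{-1} = -2 - 1 = -3$)
$Q{\left(z \right)} = -176 - 3 z^{2} \left(2 + z\right)^{2}$ ($Q{\left(z \right)} = z \left(-3\right) \left(z + 2\right) \left(z + 2\right) z - 176 = - 3 z \left(2 + z\right) \left(2 + z\right) z - 176 = - 3 z \left(2 + z\right)^{2} z - 176 = - 3 z^{2} \left(2 + z\right)^{2} - 176 = -176 - 3 z^{2} \left(2 + z\right)^{2}$)
$43871 - Q{\left(-30 \right)} = 43871 - \left(-176 - 12 \left(-30\right)^{2} - 12 \left(-30\right)^{3} - 3 \left(-30\right)^{4}\right) = 43871 - \left(-176 - 10800 - -324000 - 2430000\right) = 43871 - \left(-176 - 10800 + 324000 - 2430000\right) = 43871 - -2116976 = 43871 + 2116976 = 2160847$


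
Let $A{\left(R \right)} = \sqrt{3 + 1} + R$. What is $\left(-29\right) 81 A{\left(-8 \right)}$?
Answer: $14094$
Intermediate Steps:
$A{\left(R \right)} = 2 + R$ ($A{\left(R \right)} = \sqrt{4} + R = 2 + R$)
$\left(-29\right) 81 A{\left(-8 \right)} = \left(-29\right) 81 \left(2 - 8\right) = \left(-2349\right) \left(-6\right) = 14094$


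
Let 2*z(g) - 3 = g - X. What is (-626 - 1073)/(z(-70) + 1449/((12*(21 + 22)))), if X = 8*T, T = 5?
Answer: 292228/8719 ≈ 33.516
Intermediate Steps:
X = 40 (X = 8*5 = 40)
z(g) = -37/2 + g/2 (z(g) = 3/2 + (g - 1*40)/2 = 3/2 + (g - 40)/2 = 3/2 + (-40 + g)/2 = 3/2 + (-20 + g/2) = -37/2 + g/2)
(-626 - 1073)/(z(-70) + 1449/((12*(21 + 22)))) = (-626 - 1073)/((-37/2 + (1/2)*(-70)) + 1449/((12*(21 + 22)))) = -1699/((-37/2 - 35) + 1449/((12*43))) = -1699/(-107/2 + 1449/516) = -1699/(-107/2 + 1449*(1/516)) = -1699/(-107/2 + 483/172) = -1699/(-8719/172) = -1699*(-172/8719) = 292228/8719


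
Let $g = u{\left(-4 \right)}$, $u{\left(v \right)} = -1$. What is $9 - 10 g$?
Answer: $19$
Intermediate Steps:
$g = -1$
$9 - 10 g = 9 - -10 = 9 + 10 = 19$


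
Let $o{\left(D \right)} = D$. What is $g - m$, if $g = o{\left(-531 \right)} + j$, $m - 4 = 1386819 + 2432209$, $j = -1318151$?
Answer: $-5137714$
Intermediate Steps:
$m = 3819032$ ($m = 4 + \left(1386819 + 2432209\right) = 4 + 3819028 = 3819032$)
$g = -1318682$ ($g = -531 - 1318151 = -1318682$)
$g - m = -1318682 - 3819032 = -5137714$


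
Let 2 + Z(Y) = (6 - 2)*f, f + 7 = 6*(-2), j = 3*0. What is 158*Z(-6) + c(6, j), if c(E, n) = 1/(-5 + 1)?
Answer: -49297/4 ≈ -12324.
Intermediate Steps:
j = 0
f = -19 (f = -7 + 6*(-2) = -7 - 12 = -19)
Z(Y) = -78 (Z(Y) = -2 + (6 - 2)*(-19) = -2 + 4*(-19) = -2 - 76 = -78)
c(E, n) = -¼ (c(E, n) = 1/(-4) = -¼)
158*Z(-6) + c(6, j) = 158*(-78) - ¼ = -12324 - ¼ = -49297/4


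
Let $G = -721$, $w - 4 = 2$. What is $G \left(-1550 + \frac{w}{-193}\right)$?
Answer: $\frac{215691476}{193} \approx 1.1176 \cdot 10^{6}$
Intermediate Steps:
$w = 6$ ($w = 4 + 2 = 6$)
$G \left(-1550 + \frac{w}{-193}\right) = - 721 \left(-1550 + \frac{6}{-193}\right) = - 721 \left(-1550 + 6 \left(- \frac{1}{193}\right)\right) = - 721 \left(-1550 - \frac{6}{193}\right) = \left(-721\right) \left(- \frac{299156}{193}\right) = \frac{215691476}{193}$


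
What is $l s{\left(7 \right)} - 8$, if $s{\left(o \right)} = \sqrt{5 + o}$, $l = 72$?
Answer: $-8 + 144 \sqrt{3} \approx 241.42$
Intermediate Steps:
$l s{\left(7 \right)} - 8 = 72 \sqrt{5 + 7} - 8 = 72 \sqrt{12} - 8 = 72 \cdot 2 \sqrt{3} - 8 = 144 \sqrt{3} - 8 = -8 + 144 \sqrt{3}$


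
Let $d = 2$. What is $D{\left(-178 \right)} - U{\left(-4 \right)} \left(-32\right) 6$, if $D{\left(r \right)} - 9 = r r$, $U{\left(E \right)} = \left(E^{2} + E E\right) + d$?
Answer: $38221$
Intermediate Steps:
$U{\left(E \right)} = 2 + 2 E^{2}$ ($U{\left(E \right)} = \left(E^{2} + E E\right) + 2 = \left(E^{2} + E^{2}\right) + 2 = 2 E^{2} + 2 = 2 + 2 E^{2}$)
$D{\left(r \right)} = 9 + r^{2}$ ($D{\left(r \right)} = 9 + r r = 9 + r^{2}$)
$D{\left(-178 \right)} - U{\left(-4 \right)} \left(-32\right) 6 = \left(9 + \left(-178\right)^{2}\right) - \left(2 + 2 \left(-4\right)^{2}\right) \left(-32\right) 6 = \left(9 + 31684\right) - \left(2 + 2 \cdot 16\right) \left(-32\right) 6 = 31693 - \left(2 + 32\right) \left(-32\right) 6 = 31693 - 34 \left(-32\right) 6 = 31693 - \left(-1088\right) 6 = 31693 - -6528 = 31693 + 6528 = 38221$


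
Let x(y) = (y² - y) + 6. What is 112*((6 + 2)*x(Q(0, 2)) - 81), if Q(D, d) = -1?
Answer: -1904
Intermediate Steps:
x(y) = 6 + y² - y
112*((6 + 2)*x(Q(0, 2)) - 81) = 112*((6 + 2)*(6 + (-1)² - 1*(-1)) - 81) = 112*(8*(6 + 1 + 1) - 81) = 112*(8*8 - 81) = 112*(64 - 81) = 112*(-17) = -1904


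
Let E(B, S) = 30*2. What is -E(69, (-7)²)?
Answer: -60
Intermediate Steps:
E(B, S) = 60
-E(69, (-7)²) = -1*60 = -60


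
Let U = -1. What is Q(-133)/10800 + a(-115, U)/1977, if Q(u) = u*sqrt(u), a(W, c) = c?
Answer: -1/1977 - 133*I*sqrt(133)/10800 ≈ -0.00050582 - 0.14202*I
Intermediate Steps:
Q(u) = u**(3/2)
Q(-133)/10800 + a(-115, U)/1977 = (-133)**(3/2)/10800 - 1/1977 = -133*I*sqrt(133)*(1/10800) - 1*1/1977 = -133*I*sqrt(133)/10800 - 1/1977 = -1/1977 - 133*I*sqrt(133)/10800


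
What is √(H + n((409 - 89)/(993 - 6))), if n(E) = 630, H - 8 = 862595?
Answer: 7*√17617 ≈ 929.10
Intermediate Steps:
H = 862603 (H = 8 + 862595 = 862603)
√(H + n((409 - 89)/(993 - 6))) = √(862603 + 630) = √863233 = 7*√17617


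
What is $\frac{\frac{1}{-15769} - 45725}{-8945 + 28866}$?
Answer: $- \frac{65548866}{28557659} \approx -2.2953$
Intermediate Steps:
$\frac{\frac{1}{-15769} - 45725}{-8945 + 28866} = \frac{- \frac{1}{15769} - 45725}{19921} = \left(- \frac{721037526}{15769}\right) \frac{1}{19921} = - \frac{65548866}{28557659}$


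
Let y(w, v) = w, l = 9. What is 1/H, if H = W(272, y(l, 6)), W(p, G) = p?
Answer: 1/272 ≈ 0.0036765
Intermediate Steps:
H = 272
1/H = 1/272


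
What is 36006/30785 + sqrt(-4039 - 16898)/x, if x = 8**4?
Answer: 36006/30785 + I*sqrt(20937)/4096 ≈ 1.1696 + 0.035326*I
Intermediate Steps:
x = 4096
36006/30785 + sqrt(-4039 - 16898)/x = 36006/30785 + sqrt(-4039 - 16898)/4096 = 36006*(1/30785) + sqrt(-20937)*(1/4096) = 36006/30785 + (I*sqrt(20937))*(1/4096) = 36006/30785 + I*sqrt(20937)/4096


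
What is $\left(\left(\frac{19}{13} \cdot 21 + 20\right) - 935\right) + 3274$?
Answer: $\frac{31066}{13} \approx 2389.7$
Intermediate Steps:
$\left(\left(\frac{19}{13} \cdot 21 + 20\right) - 935\right) + 3274 = \left(\left(\frac{399}{13} + 20\right) - 935\right) + 3274 = \left(\frac{659}{13} - 935\right) + 3274 = - \frac{11496}{13} + 3274 = \frac{31066}{13}$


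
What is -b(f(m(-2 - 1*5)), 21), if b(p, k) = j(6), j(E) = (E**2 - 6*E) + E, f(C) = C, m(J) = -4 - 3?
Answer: -6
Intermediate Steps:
m(J) = -7
j(E) = E**2 - 5*E
b(p, k) = 6 (b(p, k) = 6*(-5 + 6) = 6*1 = 6)
-b(f(m(-2 - 1*5)), 21) = -1*6 = -6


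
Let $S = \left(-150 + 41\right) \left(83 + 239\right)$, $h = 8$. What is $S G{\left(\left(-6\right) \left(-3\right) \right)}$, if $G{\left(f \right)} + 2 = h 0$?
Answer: $70196$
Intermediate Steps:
$G{\left(f \right)} = -2$ ($G{\left(f \right)} = -2 + 8 \cdot 0 = -2 + 0 = -2$)
$S = -35098$ ($S = \left(-109\right) 322 = -35098$)
$S G{\left(\left(-6\right) \left(-3\right) \right)} = \left(-35098\right) \left(-2\right) = 70196$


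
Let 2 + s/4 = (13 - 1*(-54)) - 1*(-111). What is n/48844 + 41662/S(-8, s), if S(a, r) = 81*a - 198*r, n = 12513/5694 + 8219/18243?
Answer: -978435395779711/3289450037838120 ≈ -0.29745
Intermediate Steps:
n = 91691215/34625214 (n = 12513*(1/5694) + 8219*(1/18243) = 4171/1898 + 8219/18243 = 91691215/34625214 ≈ 2.6481)
s = 704 (s = -8 + 4*((13 - 1*(-54)) - 1*(-111)) = -8 + 4*((13 + 54) + 111) = -8 + 4*(67 + 111) = -8 + 4*178 = -8 + 712 = 704)
S(a, r) = -198*r + 81*a
n/48844 + 41662/S(-8, s) = (91691215/34625214)/48844 + 41662/(-198*704 + 81*(-8)) = (91691215/34625214)*(1/48844) + 41662/(-139392 - 648) = 91691215/1691233952616 + 41662/(-140040) = 91691215/1691233952616 + 41662*(-1/140040) = 91691215/1691233952616 - 20831/70020 = -978435395779711/3289450037838120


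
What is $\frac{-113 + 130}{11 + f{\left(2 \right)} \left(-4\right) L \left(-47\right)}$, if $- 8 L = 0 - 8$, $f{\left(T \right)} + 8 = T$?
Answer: $- \frac{17}{1117} \approx -0.015219$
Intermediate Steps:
$f{\left(T \right)} = -8 + T$
$L = 1$ ($L = - \frac{0 - 8}{8} = \left(- \frac{1}{8}\right) \left(-8\right) = 1$)
$\frac{-113 + 130}{11 + f{\left(2 \right)} \left(-4\right) L \left(-47\right)} = \frac{-113 + 130}{11 + \left(-8 + 2\right) \left(-4\right) 1 \left(-47\right)} = \frac{17}{11 + \left(-6\right) \left(-4\right) 1 \left(-47\right)} = \frac{17}{11 + 24 \cdot 1 \left(-47\right)} = \frac{17}{11 + 24 \left(-47\right)} = \frac{17}{11 - 1128} = \frac{17}{-1117} = 17 \left(- \frac{1}{1117}\right) = - \frac{17}{1117}$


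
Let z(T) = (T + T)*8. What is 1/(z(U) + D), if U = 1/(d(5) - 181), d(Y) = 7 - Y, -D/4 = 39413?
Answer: -179/28219724 ≈ -6.3431e-6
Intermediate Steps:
D = -157652 (D = -4*39413 = -157652)
U = -1/179 (U = 1/((7 - 1*5) - 181) = 1/((7 - 5) - 181) = 1/(2 - 181) = 1/(-179) = -1/179 ≈ -0.0055866)
z(T) = 16*T (z(T) = (2*T)*8 = 16*T)
1/(z(U) + D) = 1/(16*(-1/179) - 157652) = 1/(-16/179 - 157652) = 1/(-28219724/179) = -179/28219724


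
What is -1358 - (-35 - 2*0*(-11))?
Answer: -1323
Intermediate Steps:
-1358 - (-35 - 2*0*(-11)) = -1358 - (-35 + 0*(-11)) = -1358 - (-35 + 0) = -1358 - 1*(-35) = -1358 + 35 = -1323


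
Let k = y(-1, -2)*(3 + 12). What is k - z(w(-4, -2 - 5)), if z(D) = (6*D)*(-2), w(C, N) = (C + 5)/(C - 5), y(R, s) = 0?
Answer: -4/3 ≈ -1.3333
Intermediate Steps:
w(C, N) = (5 + C)/(-5 + C)
z(D) = -12*D
k = 0 (k = 0*(3 + 12) = 0*15 = 0)
k - z(w(-4, -2 - 5)) = 0 - (-12)*(5 - 4)/(-5 - 4) = 0 - (-12)*1/(-9) = 0 - (-12)*(-1/9*1) = 0 - (-12)*(-1)/9 = 0 - 1*4/3 = 0 - 4/3 = -4/3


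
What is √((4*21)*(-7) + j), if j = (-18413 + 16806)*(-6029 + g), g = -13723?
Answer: 6*√881691 ≈ 5633.9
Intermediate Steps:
j = 31741464 (j = (-18413 + 16806)*(-6029 - 13723) = -1607*(-19752) = 31741464)
√((4*21)*(-7) + j) = √((4*21)*(-7) + 31741464) = √(84*(-7) + 31741464) = √(-588 + 31741464) = √31740876 = 6*√881691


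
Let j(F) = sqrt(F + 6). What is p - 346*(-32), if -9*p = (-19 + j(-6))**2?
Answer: 99287/9 ≈ 11032.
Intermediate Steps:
j(F) = sqrt(6 + F)
p = -361/9 (p = -(-19 + sqrt(6 - 6))**2/9 = -(-19 + sqrt(0))**2/9 = -(-19 + 0)**2/9 = -1/9*(-19)**2 = -1/9*361 = -361/9 ≈ -40.111)
p - 346*(-32) = -361/9 - 346*(-32) = -361/9 - 1*(-11072) = -361/9 + 11072 = 99287/9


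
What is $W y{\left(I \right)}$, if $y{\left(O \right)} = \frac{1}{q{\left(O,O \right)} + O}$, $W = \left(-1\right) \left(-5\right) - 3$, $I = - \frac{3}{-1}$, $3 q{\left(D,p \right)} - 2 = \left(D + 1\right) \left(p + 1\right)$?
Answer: $\frac{2}{9} \approx 0.22222$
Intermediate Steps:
$q{\left(D,p \right)} = \frac{2}{3} + \frac{\left(1 + D\right) \left(1 + p\right)}{3}$ ($q{\left(D,p \right)} = \frac{2}{3} + \frac{\left(D + 1\right) \left(p + 1\right)}{3} = \frac{2}{3} + \frac{\left(1 + D\right) \left(1 + p\right)}{3}$)
$I = 3$ ($I = \left(-3\right) \left(-1\right) = 3$)
$W = 2$ ($W = 5 - 3 = 2$)
$y{\left(O \right)} = \frac{1}{1 + \frac{O^{2}}{3} + \frac{5 O}{3}}$ ($y{\left(O \right)} = \frac{1}{\left(1 + \frac{O}{3} + \frac{O}{3} + \frac{O O}{3}\right) + O} = \frac{1}{\left(1 + \frac{O}{3} + \frac{O}{3} + \frac{O^{2}}{3}\right) + O} = \frac{1}{\left(1 + \frac{O^{2}}{3} + \frac{2 O}{3}\right) + O} = \frac{1}{1 + \frac{O^{2}}{3} + \frac{5 O}{3}}$)
$W y{\left(I \right)} = 2 \frac{3}{3 + 3^{2} + 5 \cdot 3} = 2 \frac{3}{3 + 9 + 15} = 2 \cdot \frac{3}{27} = 2 \cdot 3 \cdot \frac{1}{27} = 2 \cdot \frac{1}{9} = \frac{2}{9}$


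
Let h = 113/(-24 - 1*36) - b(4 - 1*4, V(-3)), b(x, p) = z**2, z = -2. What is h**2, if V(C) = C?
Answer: 124609/3600 ≈ 34.614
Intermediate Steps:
b(x, p) = 4 (b(x, p) = (-2)**2 = 4)
h = -353/60 (h = 113/(-24 - 1*36) - 1*4 = 113/(-24 - 36) - 4 = 113/(-60) - 4 = 113*(-1/60) - 4 = -113/60 - 4 = -353/60 ≈ -5.8833)
h**2 = (-353/60)**2 = 124609/3600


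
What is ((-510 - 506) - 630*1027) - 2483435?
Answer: -3131461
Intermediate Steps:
((-510 - 506) - 630*1027) - 2483435 = (-1016 - 647010) - 2483435 = -648026 - 2483435 = -3131461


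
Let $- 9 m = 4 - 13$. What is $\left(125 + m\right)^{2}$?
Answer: $15876$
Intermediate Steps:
$m = 1$ ($m = - \frac{4 - 13}{9} = \left(- \frac{1}{9}\right) \left(-9\right) = 1$)
$\left(125 + m\right)^{2} = \left(125 + 1\right)^{2} = 126^{2} = 15876$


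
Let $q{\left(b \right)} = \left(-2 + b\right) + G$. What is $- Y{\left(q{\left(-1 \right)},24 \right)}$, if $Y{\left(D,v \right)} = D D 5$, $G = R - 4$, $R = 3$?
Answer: $-80$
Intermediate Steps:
$G = -1$ ($G = 3 - 4 = -1$)
$q{\left(b \right)} = -3 + b$ ($q{\left(b \right)} = \left(-2 + b\right) - 1 = -3 + b$)
$Y{\left(D,v \right)} = 5 D^{2}$ ($Y{\left(D,v \right)} = D 5 D = 5 D^{2}$)
$- Y{\left(q{\left(-1 \right)},24 \right)} = - 5 \left(-3 - 1\right)^{2} = - 5 \left(-4\right)^{2} = - 5 \cdot 16 = \left(-1\right) 80 = -80$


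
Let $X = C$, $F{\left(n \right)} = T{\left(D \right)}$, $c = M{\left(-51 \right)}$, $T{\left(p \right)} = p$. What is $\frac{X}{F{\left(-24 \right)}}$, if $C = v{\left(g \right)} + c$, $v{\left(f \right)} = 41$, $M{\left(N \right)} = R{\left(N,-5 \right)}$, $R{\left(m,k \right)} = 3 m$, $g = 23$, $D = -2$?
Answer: $56$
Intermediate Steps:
$M{\left(N \right)} = 3 N$
$c = -153$ ($c = 3 \left(-51\right) = -153$)
$F{\left(n \right)} = -2$
$C = -112$ ($C = 41 - 153 = -112$)
$X = -112$
$\frac{X}{F{\left(-24 \right)}} = - \frac{112}{-2} = \left(-112\right) \left(- \frac{1}{2}\right) = 56$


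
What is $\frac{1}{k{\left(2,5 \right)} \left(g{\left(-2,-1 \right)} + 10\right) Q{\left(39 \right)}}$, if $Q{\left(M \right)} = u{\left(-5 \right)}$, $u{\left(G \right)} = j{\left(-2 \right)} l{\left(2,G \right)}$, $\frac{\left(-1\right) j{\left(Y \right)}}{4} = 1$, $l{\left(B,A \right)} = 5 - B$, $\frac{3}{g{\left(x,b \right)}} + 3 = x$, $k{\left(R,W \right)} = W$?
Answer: $- \frac{1}{564} \approx -0.0017731$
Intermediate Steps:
$g{\left(x,b \right)} = \frac{3}{-3 + x}$
$j{\left(Y \right)} = -4$ ($j{\left(Y \right)} = \left(-4\right) 1 = -4$)
$u{\left(G \right)} = -12$ ($u{\left(G \right)} = - 4 \left(5 - 2\right) = \left(-4\right) 3 = -12$)
$Q{\left(M \right)} = -12$
$\frac{1}{k{\left(2,5 \right)} \left(g{\left(-2,-1 \right)} + 10\right) Q{\left(39 \right)}} = \frac{1}{5 \left(\frac{3}{-3 - 2} + 10\right) \left(-12\right)} = \frac{1}{5 \left(\frac{3}{-5} + 10\right) \left(-12\right)} = \frac{1}{5 \left(3 \left(- \frac{1}{5}\right) + 10\right) \left(-12\right)} = \frac{1}{5 \left(- \frac{3}{5} + 10\right) \left(-12\right)} = \frac{1}{5 \cdot \frac{47}{5} \left(-12\right)} = \frac{1}{47 \left(-12\right)} = \frac{1}{-564} = - \frac{1}{564}$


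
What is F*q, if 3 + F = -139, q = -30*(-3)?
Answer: -12780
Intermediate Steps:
q = 90
F = -142 (F = -3 - 139 = -142)
F*q = -142*90 = -12780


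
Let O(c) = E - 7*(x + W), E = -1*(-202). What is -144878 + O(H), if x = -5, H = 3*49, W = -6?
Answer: -144599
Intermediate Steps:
H = 147
E = 202
O(c) = 279 (O(c) = 202 - 7*(-5 - 6) = 202 - 7*(-11) = 202 - 1*(-77) = 202 + 77 = 279)
-144878 + O(H) = -144878 + 279 = -144599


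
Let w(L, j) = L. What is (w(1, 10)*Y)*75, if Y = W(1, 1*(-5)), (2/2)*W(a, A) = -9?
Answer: -675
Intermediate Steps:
W(a, A) = -9
Y = -9
(w(1, 10)*Y)*75 = (1*(-9))*75 = -9*75 = -675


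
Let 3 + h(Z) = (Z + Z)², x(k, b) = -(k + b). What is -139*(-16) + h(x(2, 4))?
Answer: 2365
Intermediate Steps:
x(k, b) = -b - k (x(k, b) = -(b + k) = -b - k)
h(Z) = -3 + 4*Z² (h(Z) = -3 + (Z + Z)² = -3 + (2*Z)² = -3 + 4*Z²)
-139*(-16) + h(x(2, 4)) = -139*(-16) + (-3 + 4*(-1*4 - 1*2)²) = 2224 + (-3 + 4*(-4 - 2)²) = 2224 + (-3 + 4*(-6)²) = 2224 + (-3 + 4*36) = 2224 + (-3 + 144) = 2224 + 141 = 2365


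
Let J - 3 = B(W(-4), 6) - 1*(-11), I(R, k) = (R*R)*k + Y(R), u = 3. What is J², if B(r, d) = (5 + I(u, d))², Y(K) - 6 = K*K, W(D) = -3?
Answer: 30140100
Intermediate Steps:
Y(K) = 6 + K² (Y(K) = 6 + K*K = 6 + K²)
I(R, k) = 6 + R² + k*R² (I(R, k) = (R*R)*k + (6 + R²) = R²*k + (6 + R²) = k*R² + (6 + R²) = 6 + R² + k*R²)
B(r, d) = (20 + 9*d)² (B(r, d) = (5 + (6 + 3² + d*3²))² = (5 + (6 + 9 + d*9))² = (5 + (6 + 9 + 9*d))² = (5 + (15 + 9*d))² = (20 + 9*d)²)
J = 5490 (J = 3 + ((20 + 9*6)² - 1*(-11)) = 3 + ((20 + 54)² + 11) = 3 + (74² + 11) = 3 + (5476 + 11) = 3 + 5487 = 5490)
J² = 5490² = 30140100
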